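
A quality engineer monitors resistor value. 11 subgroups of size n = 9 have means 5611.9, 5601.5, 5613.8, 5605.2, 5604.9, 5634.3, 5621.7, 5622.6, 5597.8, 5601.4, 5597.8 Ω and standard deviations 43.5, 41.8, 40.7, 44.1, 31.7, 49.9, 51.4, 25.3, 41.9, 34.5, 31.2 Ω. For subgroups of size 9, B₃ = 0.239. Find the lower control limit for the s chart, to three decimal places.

9.473

s̄ = (43.5 + 41.8 + 40.7 + 44.1 + 31.7 + 49.9 + 51.4 + 25.3 + 41.9 + 34.5 + 31.2) / 11 = 39.6364
LCL_s = B₃·s̄ = 0.239 × 39.6364 = 9.4731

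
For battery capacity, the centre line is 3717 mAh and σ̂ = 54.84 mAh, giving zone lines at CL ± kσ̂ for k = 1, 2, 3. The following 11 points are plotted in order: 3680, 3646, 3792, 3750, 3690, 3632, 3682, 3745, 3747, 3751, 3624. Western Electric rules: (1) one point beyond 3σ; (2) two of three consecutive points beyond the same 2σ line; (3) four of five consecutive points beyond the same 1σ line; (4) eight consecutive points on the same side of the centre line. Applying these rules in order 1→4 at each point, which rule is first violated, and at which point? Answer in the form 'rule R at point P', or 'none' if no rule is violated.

none

Zone of each point (C = within 1σ̂, B = 1σ̂–2σ̂, A = 2σ̂–3σ̂, * = beyond 3σ̂; sign = side of CL): 1:-C, 2:-B, 3:+B, 4:+C, 5:-C, 6:-B, 7:-C, 8:+C, 9:+C, 10:+C, 11:-B
No rule fires across all 11 points.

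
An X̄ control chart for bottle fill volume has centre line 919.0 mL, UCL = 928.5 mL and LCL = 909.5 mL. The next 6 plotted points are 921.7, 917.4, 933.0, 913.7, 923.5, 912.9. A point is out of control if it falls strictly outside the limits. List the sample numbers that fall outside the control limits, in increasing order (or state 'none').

3

Compare each point to [909.5, 928.5]: sample 3 = 933.0 > UCL.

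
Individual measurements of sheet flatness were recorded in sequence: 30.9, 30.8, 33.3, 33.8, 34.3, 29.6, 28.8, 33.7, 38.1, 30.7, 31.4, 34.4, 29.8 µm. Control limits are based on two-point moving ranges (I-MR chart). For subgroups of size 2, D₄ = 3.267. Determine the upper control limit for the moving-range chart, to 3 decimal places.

9.284

Moving ranges: 0.1, 2.5, 0.5, 0.5, 4.7, 0.8, 4.9, 4.4, 7.4, 0.7, 3.0, 4.6; M̄R̄ = 34.1000 / 12 = 2.8417
UCL_MR = D₄·M̄R̄ = 3.267 × 2.8417 = 9.2837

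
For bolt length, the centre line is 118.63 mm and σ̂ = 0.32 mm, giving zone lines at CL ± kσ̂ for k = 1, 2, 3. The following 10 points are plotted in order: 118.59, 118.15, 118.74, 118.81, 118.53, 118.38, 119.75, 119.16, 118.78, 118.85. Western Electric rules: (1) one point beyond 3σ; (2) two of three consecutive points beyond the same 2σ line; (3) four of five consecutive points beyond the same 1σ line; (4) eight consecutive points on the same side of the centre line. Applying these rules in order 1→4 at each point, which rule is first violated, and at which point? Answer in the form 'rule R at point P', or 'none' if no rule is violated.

rule 1 at point 7

Zone of each point (C = within 1σ̂, B = 1σ̂–2σ̂, A = 2σ̂–3σ̂, * = beyond 3σ̂; sign = side of CL): 1:-C, 2:-B, 3:+C, 4:+C, 5:-C, 6:-C, 7:+*, 8:+B, 9:+C, 10:+C
Rule 1 (one point beyond the 3σ limits) is satisfied at point 7.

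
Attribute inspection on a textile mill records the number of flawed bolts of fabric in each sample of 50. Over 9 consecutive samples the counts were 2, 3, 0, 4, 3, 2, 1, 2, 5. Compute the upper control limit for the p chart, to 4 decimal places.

0.1404

p̄ = Σdᵢ / (k·n) = 22 / (9 × 50) = 0.04889
UCL = p̄ + 3·√(p̄(1−p̄)/n) = 0.04889 + 3 × √(0.04889×0.95111/50) = 0.04889 + 3 × 0.03050 = 0.14038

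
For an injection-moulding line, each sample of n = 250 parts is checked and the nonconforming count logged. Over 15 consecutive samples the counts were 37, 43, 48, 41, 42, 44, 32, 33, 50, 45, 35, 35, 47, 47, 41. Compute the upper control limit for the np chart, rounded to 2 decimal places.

p̄ = Σdᵢ / (k·n) = 620 / (15 × 250) = 0.16533
UCL = np̄ + 3·√(np̄(1−p̄)) = 41.3333 + 3 × √(41.3333×0.83467) = 41.3333 + 3 × 5.8736 = 58.9542

58.95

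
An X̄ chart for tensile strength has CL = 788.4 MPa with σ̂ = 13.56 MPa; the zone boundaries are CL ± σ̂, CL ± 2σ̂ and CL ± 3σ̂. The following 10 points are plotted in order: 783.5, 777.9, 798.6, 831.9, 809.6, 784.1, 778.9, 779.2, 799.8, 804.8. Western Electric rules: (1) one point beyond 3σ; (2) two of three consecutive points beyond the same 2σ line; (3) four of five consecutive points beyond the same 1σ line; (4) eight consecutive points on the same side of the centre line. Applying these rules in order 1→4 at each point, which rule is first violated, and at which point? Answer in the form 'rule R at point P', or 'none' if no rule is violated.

Zone of each point (C = within 1σ̂, B = 1σ̂–2σ̂, A = 2σ̂–3σ̂, * = beyond 3σ̂; sign = side of CL): 1:-C, 2:-C, 3:+C, 4:+*, 5:+B, 6:-C, 7:-C, 8:-C, 9:+C, 10:+B
Rule 1 (one point beyond the 3σ limits) is satisfied at point 4.

rule 1 at point 4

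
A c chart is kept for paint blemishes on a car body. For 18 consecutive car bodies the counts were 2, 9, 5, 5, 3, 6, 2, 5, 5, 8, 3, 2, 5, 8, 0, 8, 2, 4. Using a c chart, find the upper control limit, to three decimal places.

c̄ = (2 + 9 + 5 + 5 + 3 + 6 + 2 + 5 + 5 + 8 + 3 + 2 + 5 + 8 + 0 + 8 + 2 + 4) / 18 = 82 / 18 = 4.5556
UCL = c̄ + 3√c̄ = 4.5556 + 3 × √4.5556 = 4.5556 + 3 × 2.1344 = 10.9587

10.959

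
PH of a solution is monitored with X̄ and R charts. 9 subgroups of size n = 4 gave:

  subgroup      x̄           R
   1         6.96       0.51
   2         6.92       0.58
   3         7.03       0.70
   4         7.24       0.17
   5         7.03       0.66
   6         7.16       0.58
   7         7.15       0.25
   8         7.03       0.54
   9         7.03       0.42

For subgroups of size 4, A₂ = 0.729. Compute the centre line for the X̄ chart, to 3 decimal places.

X̄̄ = (6.96 + 6.92 + 7.03 + 7.24 + 7.03 + 7.16 + 7.15 + 7.03 + 7.03) / 9 = 63.5500 / 9 = 7.0611
CL = X̄̄ = 7.0611

7.061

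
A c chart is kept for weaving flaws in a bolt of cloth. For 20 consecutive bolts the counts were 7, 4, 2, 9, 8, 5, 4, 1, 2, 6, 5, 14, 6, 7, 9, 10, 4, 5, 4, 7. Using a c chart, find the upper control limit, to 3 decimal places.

13.268

c̄ = (7 + 4 + 2 + 9 + 8 + 5 + 4 + 1 + 2 + 6 + 5 + 14 + 6 + 7 + 9 + 10 + 4 + 5 + 4 + 7) / 20 = 119 / 20 = 5.9500
UCL = c̄ + 3√c̄ = 5.9500 + 3 × √5.9500 = 5.9500 + 3 × 2.4393 = 13.2678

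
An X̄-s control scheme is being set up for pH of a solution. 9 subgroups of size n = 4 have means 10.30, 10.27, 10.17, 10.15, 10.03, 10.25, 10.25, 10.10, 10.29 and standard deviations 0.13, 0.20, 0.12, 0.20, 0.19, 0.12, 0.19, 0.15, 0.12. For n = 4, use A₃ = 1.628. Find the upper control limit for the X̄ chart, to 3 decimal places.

10.458

X̄̄ = (10.30 + 10.27 + 10.17 + 10.15 + 10.03 + 10.25 + 10.25 + 10.10 + 10.29) / 9 = 10.2011
s̄ = (0.13 + 0.20 + 0.12 + 0.20 + 0.19 + 0.12 + 0.19 + 0.15 + 0.12) / 9 = 0.1578
UCL = X̄̄ + A₃·s̄ = 10.2011 + 1.628 × 0.1578 = 10.4580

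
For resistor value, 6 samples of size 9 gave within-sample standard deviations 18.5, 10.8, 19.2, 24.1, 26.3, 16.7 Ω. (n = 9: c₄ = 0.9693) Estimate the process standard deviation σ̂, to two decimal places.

19.88

s̄ = (18.5 + 10.8 + 19.2 + 24.1 + 26.3 + 16.7) / 6 = 19.2667
σ̂ = s̄ / c₄ = 19.2667 / 0.9693 = 19.8769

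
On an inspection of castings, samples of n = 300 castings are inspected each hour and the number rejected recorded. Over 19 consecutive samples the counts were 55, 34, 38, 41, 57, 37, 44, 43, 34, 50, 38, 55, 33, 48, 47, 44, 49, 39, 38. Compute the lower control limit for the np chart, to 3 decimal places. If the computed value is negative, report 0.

p̄ = Σdᵢ / (k·n) = 824 / (19 × 300) = 0.14456
LCL = np̄ − 3·√(np̄(1−p̄)) = 43.3684 − 3 × 6.0909 = 25.0957

25.096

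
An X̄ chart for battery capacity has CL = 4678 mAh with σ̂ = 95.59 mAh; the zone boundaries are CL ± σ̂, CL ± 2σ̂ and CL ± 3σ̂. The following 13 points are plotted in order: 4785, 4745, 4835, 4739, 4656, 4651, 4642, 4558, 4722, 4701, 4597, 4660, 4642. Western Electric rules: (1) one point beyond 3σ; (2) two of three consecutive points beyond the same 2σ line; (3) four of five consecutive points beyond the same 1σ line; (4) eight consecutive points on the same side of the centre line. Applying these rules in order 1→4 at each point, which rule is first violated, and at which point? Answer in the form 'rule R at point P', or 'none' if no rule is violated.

none

Zone of each point (C = within 1σ̂, B = 1σ̂–2σ̂, A = 2σ̂–3σ̂, * = beyond 3σ̂; sign = side of CL): 1:+B, 2:+C, 3:+B, 4:+C, 5:-C, 6:-C, 7:-C, 8:-B, 9:+C, 10:+C, 11:-C, 12:-C, 13:-C
No rule fires across all 13 points.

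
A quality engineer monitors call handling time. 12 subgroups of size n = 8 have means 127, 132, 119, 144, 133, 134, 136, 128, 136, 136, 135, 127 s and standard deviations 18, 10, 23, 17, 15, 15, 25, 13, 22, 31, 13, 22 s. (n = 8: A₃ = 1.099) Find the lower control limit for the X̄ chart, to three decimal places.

X̄̄ = (127 + 132 + 119 + 144 + 133 + 134 + 136 + 128 + 136 + 136 + 135 + 127) / 12 = 132.2500
s̄ = (18 + 10 + 23 + 17 + 15 + 15 + 25 + 13 + 22 + 31 + 13 + 22) / 12 = 18.6667
LCL = X̄̄ − A₃·s̄ = 132.2500 − 1.099 × 18.6667 = 111.7353

111.735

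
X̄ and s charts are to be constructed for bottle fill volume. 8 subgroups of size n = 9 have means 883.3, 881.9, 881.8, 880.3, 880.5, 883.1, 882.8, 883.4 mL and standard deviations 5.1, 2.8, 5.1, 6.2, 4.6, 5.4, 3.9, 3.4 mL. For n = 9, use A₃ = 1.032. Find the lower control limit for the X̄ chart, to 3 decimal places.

X̄̄ = (883.3 + 881.9 + 881.8 + 880.3 + 880.5 + 883.1 + 882.8 + 883.4) / 8 = 882.1375
s̄ = (5.1 + 2.8 + 5.1 + 6.2 + 4.6 + 5.4 + 3.9 + 3.4) / 8 = 4.5625
LCL = X̄̄ − A₃·s̄ = 882.1375 − 1.032 × 4.5625 = 877.4290

877.429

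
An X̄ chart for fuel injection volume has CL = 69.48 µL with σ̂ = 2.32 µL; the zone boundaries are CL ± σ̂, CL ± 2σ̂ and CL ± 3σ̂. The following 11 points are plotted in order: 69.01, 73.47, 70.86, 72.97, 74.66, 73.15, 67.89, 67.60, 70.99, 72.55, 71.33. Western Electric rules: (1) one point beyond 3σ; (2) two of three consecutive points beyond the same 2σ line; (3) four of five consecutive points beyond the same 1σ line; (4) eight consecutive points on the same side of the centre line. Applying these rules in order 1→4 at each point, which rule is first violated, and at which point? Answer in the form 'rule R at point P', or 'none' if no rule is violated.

rule 3 at point 6

Zone of each point (C = within 1σ̂, B = 1σ̂–2σ̂, A = 2σ̂–3σ̂, * = beyond 3σ̂; sign = side of CL): 1:-C, 2:+B, 3:+C, 4:+B, 5:+A, 6:+B, 7:-C, 8:-C, 9:+C, 10:+B, 11:+C
Rule 3 (four of five consecutive points beyond the same 1σ limit) is satisfied at point 6.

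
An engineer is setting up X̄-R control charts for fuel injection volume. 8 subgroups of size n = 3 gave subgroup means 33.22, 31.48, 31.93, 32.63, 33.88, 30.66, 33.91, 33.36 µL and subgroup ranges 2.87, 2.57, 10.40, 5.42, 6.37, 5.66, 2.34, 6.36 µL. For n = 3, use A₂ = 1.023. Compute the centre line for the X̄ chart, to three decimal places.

X̄̄ = (33.22 + 31.48 + 31.93 + 32.63 + 33.88 + 30.66 + 33.91 + 33.36) / 8 = 261.0700 / 8 = 32.6337
CL = X̄̄ = 32.6337

32.634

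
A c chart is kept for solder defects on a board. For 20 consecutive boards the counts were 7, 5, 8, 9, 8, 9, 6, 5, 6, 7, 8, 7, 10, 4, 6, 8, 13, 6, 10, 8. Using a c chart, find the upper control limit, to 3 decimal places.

15.716

c̄ = (7 + 5 + 8 + 9 + 8 + 9 + 6 + 5 + 6 + 7 + 8 + 7 + 10 + 4 + 6 + 8 + 13 + 6 + 10 + 8) / 20 = 150 / 20 = 7.5000
UCL = c̄ + 3√c̄ = 7.5000 + 3 × √7.5000 = 7.5000 + 3 × 2.7386 = 15.7158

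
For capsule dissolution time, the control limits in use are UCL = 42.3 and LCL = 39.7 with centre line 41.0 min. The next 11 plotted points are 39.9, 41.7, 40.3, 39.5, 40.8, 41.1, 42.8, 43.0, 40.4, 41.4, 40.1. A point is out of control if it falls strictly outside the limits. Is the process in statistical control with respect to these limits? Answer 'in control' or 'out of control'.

Compare each point to [39.7, 42.3]: sample 4 = 39.5 < LCL; sample 7 = 42.8 > UCL; sample 8 = 43.0 > UCL.

out of control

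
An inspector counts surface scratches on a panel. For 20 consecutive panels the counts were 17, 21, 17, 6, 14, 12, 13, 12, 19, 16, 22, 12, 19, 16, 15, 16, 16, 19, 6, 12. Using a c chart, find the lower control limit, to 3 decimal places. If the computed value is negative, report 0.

3.381

c̄ = (17 + 21 + 17 + 6 + 14 + 12 + 13 + 12 + 19 + 16 + 22 + 12 + 19 + 16 + 15 + 16 + 16 + 19 + 6 + 12) / 20 = 300 / 20 = 15.0000
LCL = c̄ − 3√c̄ = 15.0000 − 3 × 3.8730 = 3.3810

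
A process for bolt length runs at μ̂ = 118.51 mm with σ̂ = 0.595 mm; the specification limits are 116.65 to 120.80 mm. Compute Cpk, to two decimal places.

Cpu = (USL − μ̂) / (3σ̂) = (120.80 − 118.51) / (3 × 0.595) = 1.2829; Cpl = (μ̂ − LSL) / (3σ̂) = (118.51 − 116.65) / (3 × 0.595) = 1.0420; Cpk = min(Cpu, Cpl) = 1.0420

1.04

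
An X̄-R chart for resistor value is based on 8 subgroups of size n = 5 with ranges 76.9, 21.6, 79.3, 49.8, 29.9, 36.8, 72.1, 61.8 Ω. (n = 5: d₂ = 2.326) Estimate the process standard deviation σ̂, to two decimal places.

R̄ = (76.9 + 21.6 + 79.3 + 49.8 + 29.9 + 36.8 + 72.1 + 61.8) / 8 = 53.5250
σ̂ = R̄ / d₂ = 53.5250 / 2.326 = 23.0116

23.01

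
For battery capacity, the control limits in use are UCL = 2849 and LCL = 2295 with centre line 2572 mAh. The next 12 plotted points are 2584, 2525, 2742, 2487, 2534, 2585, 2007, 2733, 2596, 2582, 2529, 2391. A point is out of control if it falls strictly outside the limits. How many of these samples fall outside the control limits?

1

Compare each point to [2295, 2849]: sample 7 = 2007 < LCL.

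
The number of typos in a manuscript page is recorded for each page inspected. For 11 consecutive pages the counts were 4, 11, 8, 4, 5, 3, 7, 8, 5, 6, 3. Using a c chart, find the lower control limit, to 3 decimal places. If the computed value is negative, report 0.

0.000

c̄ = (4 + 11 + 8 + 4 + 5 + 3 + 7 + 8 + 5 + 6 + 3) / 11 = 64 / 11 = 5.8182
LCL = c̄ − 3√c̄ = 5.8182 − 3 × 2.4121 = -1.4181 → 0 (cannot be negative)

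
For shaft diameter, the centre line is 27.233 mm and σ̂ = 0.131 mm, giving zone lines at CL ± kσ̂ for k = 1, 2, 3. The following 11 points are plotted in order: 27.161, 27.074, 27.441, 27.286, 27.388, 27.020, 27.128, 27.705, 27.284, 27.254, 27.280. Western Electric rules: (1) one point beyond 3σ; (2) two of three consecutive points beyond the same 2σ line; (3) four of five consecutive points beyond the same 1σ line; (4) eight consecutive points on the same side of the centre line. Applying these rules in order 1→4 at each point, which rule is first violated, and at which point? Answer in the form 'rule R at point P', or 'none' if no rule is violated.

Zone of each point (C = within 1σ̂, B = 1σ̂–2σ̂, A = 2σ̂–3σ̂, * = beyond 3σ̂; sign = side of CL): 1:-C, 2:-B, 3:+B, 4:+C, 5:+B, 6:-B, 7:-C, 8:+*, 9:+C, 10:+C, 11:+C
Rule 1 (one point beyond the 3σ limits) is satisfied at point 8.

rule 1 at point 8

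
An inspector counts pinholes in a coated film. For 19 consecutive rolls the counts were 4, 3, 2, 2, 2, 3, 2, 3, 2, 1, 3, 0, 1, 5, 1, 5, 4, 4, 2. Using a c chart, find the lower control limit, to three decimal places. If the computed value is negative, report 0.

c̄ = (4 + 3 + 2 + 2 + 2 + 3 + 2 + 3 + 2 + 1 + 3 + 0 + 1 + 5 + 1 + 5 + 4 + 4 + 2) / 19 = 49 / 19 = 2.5789
LCL = c̄ − 3√c̄ = 2.5789 − 3 × 1.6059 = -2.2388 → 0 (cannot be negative)

0.000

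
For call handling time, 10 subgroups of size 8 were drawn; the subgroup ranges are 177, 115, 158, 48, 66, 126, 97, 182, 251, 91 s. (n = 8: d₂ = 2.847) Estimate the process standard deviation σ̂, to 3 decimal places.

46.048

R̄ = (177 + 115 + 158 + 48 + 66 + 126 + 97 + 182 + 251 + 91) / 10 = 131.1000
σ̂ = R̄ / d₂ = 131.1000 / 2.847 = 46.0485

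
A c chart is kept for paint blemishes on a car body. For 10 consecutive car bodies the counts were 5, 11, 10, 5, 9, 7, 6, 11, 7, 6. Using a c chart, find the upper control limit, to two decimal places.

c̄ = (5 + 11 + 10 + 5 + 9 + 7 + 6 + 11 + 7 + 6) / 10 = 77 / 10 = 7.7000
UCL = c̄ + 3√c̄ = 7.7000 + 3 × √7.7000 = 7.7000 + 3 × 2.7749 = 16.0247

16.02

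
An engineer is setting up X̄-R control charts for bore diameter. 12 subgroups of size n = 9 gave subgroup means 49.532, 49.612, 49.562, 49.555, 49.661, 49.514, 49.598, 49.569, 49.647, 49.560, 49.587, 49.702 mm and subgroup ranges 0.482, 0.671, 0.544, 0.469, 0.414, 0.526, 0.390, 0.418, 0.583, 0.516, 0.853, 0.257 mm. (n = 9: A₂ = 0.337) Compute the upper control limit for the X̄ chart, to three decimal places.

X̄̄ = (49.532 + 49.612 + 49.562 + 49.555 + 49.661 + 49.514 + 49.598 + 49.569 + 49.647 + 49.560 + 49.587 + 49.702) / 12 = 595.0990 / 12 = 49.5916
R̄ = (0.482 + 0.671 + 0.544 + 0.469 + 0.414 + 0.526 + 0.390 + 0.418 + 0.583 + 0.516 + 0.853 + 0.257) / 12 = 6.1230 / 12 = 0.5102
UCL = X̄̄ + A₂·R̄ = 49.5916 + 0.337 × 0.5102 = 49.7635

49.764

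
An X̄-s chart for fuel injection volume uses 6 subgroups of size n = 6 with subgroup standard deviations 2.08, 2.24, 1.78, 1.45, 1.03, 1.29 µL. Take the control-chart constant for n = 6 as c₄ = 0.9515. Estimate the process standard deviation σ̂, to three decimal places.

s̄ = (2.08 + 2.24 + 1.78 + 1.45 + 1.03 + 1.29) / 6 = 1.6450
σ̂ = s̄ / c₄ = 1.6450 / 0.9515 = 1.7288

1.729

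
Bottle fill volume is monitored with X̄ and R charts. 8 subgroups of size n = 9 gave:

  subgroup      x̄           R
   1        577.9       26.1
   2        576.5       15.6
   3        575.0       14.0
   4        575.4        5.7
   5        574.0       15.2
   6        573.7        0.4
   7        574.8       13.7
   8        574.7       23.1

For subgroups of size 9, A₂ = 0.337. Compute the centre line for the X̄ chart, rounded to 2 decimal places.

X̄̄ = (577.9 + 576.5 + 575.0 + 575.4 + 574.0 + 573.7 + 574.8 + 574.7) / 8 = 4602.0000 / 8 = 575.2500
CL = X̄̄ = 575.2500

575.25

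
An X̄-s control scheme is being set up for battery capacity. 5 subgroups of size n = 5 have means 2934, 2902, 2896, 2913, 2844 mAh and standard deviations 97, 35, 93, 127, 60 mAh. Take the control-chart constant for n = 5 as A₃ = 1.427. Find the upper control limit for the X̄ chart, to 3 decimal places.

3015.385

X̄̄ = (2934 + 2902 + 2896 + 2913 + 2844) / 5 = 2897.8000
s̄ = (97 + 35 + 93 + 127 + 60) / 5 = 82.4000
UCL = X̄̄ + A₃·s̄ = 2897.8000 + 1.427 × 82.4000 = 3015.3848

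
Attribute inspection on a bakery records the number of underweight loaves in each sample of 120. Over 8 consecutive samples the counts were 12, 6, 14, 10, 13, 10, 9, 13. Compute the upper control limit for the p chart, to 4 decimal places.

0.1692

p̄ = Σdᵢ / (k·n) = 87 / (8 × 120) = 0.09062
UCL = p̄ + 3·√(p̄(1−p̄)/n) = 0.09062 + 3 × √(0.09062×0.90938/120) = 0.09062 + 3 × 0.02621 = 0.16924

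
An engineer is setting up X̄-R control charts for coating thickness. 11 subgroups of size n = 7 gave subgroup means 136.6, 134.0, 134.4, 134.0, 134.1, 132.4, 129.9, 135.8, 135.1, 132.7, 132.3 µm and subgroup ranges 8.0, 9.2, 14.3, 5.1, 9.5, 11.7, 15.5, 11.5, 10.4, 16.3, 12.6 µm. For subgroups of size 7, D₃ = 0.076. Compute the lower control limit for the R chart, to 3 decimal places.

0.857

R̄ = (8.0 + 9.2 + 14.3 + 5.1 + 9.5 + 11.7 + 15.5 + 11.5 + 10.4 + 16.3 + 12.6) / 11 = 124.1000 / 11 = 11.2818
LCL_R = D₃·R̄ = 0.076 × 11.2818 = 0.8574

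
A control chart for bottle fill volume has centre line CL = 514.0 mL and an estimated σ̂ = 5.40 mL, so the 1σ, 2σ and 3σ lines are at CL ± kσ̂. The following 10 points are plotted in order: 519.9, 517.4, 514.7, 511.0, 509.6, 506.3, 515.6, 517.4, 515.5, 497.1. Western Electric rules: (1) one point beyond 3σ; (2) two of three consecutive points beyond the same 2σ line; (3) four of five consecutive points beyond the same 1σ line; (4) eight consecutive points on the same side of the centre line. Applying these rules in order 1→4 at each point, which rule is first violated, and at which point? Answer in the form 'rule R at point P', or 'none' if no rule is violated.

rule 1 at point 10

Zone of each point (C = within 1σ̂, B = 1σ̂–2σ̂, A = 2σ̂–3σ̂, * = beyond 3σ̂; sign = side of CL): 1:+B, 2:+C, 3:+C, 4:-C, 5:-C, 6:-B, 7:+C, 8:+C, 9:+C, 10:-*
Rule 1 (one point beyond the 3σ limits) is satisfied at point 10.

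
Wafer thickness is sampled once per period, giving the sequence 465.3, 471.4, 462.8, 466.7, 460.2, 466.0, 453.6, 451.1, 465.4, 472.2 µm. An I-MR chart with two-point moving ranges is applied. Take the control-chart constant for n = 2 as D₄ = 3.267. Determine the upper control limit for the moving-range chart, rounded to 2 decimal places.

24.28

Moving ranges: 6.1, 8.6, 3.9, 6.5, 5.8, 12.4, 2.5, 14.3, 6.8; M̄R̄ = 66.9000 / 9 = 7.4333
UCL_MR = D₄·M̄R̄ = 3.267 × 7.4333 = 24.2847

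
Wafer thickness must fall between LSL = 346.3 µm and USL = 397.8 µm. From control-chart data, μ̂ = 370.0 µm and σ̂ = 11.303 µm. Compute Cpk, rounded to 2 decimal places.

0.70

Cpu = (USL − μ̂) / (3σ̂) = (397.8 − 370.0) / (3 × 11.303) = 0.8198; Cpl = (μ̂ − LSL) / (3σ̂) = (370.0 − 346.3) / (3 × 11.303) = 0.6989; Cpk = min(Cpu, Cpl) = 0.6989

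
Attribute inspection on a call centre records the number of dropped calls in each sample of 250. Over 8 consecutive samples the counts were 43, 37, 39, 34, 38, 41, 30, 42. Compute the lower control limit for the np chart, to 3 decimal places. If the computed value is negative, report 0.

20.970

p̄ = Σdᵢ / (k·n) = 304 / (8 × 250) = 0.15200
LCL = np̄ − 3·√(np̄(1−p̄)) = 38.0000 − 3 × 5.6766 = 20.9701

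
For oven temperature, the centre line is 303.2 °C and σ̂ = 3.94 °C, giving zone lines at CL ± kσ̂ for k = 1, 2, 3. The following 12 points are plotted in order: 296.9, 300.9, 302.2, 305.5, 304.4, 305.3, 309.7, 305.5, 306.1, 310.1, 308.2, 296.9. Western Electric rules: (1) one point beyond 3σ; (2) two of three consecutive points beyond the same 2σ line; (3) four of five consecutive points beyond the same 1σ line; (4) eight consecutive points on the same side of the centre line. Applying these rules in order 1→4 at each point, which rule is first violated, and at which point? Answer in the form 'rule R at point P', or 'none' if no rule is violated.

Zone of each point (C = within 1σ̂, B = 1σ̂–2σ̂, A = 2σ̂–3σ̂, * = beyond 3σ̂; sign = side of CL): 1:-B, 2:-C, 3:-C, 4:+C, 5:+C, 6:+C, 7:+B, 8:+C, 9:+C, 10:+B, 11:+B, 12:-B
Rule 4 (eight consecutive points on the same side of the centre line) is satisfied at point 11.

rule 4 at point 11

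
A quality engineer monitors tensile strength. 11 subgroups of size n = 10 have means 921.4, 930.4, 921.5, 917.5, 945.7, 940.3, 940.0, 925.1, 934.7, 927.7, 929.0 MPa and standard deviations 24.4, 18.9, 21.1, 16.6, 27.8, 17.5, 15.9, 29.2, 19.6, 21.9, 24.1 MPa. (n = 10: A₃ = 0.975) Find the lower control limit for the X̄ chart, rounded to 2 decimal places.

909.29

X̄̄ = (921.4 + 930.4 + 921.5 + 917.5 + 945.7 + 940.3 + 940.0 + 925.1 + 934.7 + 927.7 + 929.0) / 11 = 930.3000
s̄ = (24.4 + 18.9 + 21.1 + 16.6 + 27.8 + 17.5 + 15.9 + 29.2 + 19.6 + 21.9 + 24.1) / 11 = 21.5455
LCL = X̄̄ − A₃·s̄ = 930.3000 − 0.975 × 21.5455 = 909.2932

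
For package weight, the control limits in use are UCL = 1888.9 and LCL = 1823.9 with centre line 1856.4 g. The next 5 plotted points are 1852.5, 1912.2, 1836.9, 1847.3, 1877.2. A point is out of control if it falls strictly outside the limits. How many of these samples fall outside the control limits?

Compare each point to [1823.9, 1888.9]: sample 2 = 1912.2 > UCL.

1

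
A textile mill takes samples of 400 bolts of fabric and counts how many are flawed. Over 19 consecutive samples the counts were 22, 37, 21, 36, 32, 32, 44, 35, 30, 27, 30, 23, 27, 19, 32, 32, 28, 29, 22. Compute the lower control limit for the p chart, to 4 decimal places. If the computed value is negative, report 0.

p̄ = Σdᵢ / (k·n) = 558 / (19 × 400) = 0.07342
LCL = p̄ − 3·√(p̄(1−p̄)/n) = 0.07342 − 3 × 0.01304 = 0.03430

0.0343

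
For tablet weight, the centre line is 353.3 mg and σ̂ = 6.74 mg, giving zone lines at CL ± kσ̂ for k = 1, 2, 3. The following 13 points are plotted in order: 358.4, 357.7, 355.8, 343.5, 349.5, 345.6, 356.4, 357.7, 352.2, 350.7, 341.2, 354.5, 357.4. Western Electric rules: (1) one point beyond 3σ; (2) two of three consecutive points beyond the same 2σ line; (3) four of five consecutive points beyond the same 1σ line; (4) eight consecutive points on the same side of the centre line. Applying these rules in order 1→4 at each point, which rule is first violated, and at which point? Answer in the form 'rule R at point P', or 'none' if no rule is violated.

none

Zone of each point (C = within 1σ̂, B = 1σ̂–2σ̂, A = 2σ̂–3σ̂, * = beyond 3σ̂; sign = side of CL): 1:+C, 2:+C, 3:+C, 4:-B, 5:-C, 6:-B, 7:+C, 8:+C, 9:-C, 10:-C, 11:-B, 12:+C, 13:+C
No rule fires across all 13 points.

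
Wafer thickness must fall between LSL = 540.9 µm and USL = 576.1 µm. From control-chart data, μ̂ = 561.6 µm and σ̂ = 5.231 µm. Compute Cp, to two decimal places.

1.12

Cp = (USL − LSL) / (6σ̂) = (576.1 − 540.9) / (6 × 5.231) = 35.2000 / 31.3860 = 1.1215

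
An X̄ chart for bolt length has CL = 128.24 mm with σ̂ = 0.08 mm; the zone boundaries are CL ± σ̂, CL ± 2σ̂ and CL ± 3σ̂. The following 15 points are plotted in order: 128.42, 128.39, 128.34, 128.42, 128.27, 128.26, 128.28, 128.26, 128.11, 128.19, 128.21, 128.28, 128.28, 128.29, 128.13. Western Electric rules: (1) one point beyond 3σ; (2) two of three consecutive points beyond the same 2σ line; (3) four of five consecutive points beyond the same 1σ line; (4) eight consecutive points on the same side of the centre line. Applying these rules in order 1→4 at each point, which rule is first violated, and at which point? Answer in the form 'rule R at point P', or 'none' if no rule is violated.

rule 3 at point 4

Zone of each point (C = within 1σ̂, B = 1σ̂–2σ̂, A = 2σ̂–3σ̂, * = beyond 3σ̂; sign = side of CL): 1:+A, 2:+B, 3:+B, 4:+A, 5:+C, 6:+C, 7:+C, 8:+C, 9:-B, 10:-C, 11:-C, 12:+C, 13:+C, 14:+C, 15:-B
Rule 3 (four of five consecutive points beyond the same 1σ limit) is satisfied at point 4.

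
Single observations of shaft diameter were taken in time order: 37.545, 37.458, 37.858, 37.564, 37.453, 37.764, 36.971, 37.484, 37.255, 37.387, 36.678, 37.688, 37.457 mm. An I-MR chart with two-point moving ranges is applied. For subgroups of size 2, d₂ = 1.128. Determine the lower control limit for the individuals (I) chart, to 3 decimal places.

36.360

X̄ = (37.545 + 37.458 + 37.858 + 37.564 + 37.453 + 37.764 + 36.971 + 37.484 + 37.255 + 37.387 + 36.678 + 37.688 + 37.457) / 13 = 37.4278
Moving ranges: 0.087, 0.400, 0.294, 0.111, 0.311, 0.793, 0.513, 0.229, 0.132, 0.709, 1.010, 0.231; M̄R̄ = 4.8200 / 12 = 0.4017
LCL = X̄ − 3·M̄R̄/d₂ = 37.4278 − 3 × 0.4017 / 1.128 = 36.3596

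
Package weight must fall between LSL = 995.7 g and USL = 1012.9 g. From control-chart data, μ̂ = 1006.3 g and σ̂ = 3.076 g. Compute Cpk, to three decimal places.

0.715

Cpu = (USL − μ̂) / (3σ̂) = (1012.9 − 1006.3) / (3 × 3.076) = 0.7152; Cpl = (μ̂ − LSL) / (3σ̂) = (1006.3 − 995.7) / (3 × 3.076) = 1.1487; Cpk = min(Cpu, Cpl) = 0.7152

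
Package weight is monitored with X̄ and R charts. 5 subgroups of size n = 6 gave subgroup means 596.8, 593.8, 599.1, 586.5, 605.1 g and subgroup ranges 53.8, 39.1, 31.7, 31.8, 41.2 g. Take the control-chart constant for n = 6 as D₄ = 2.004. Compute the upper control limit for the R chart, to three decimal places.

79.198

R̄ = (53.8 + 39.1 + 31.7 + 31.8 + 41.2) / 5 = 197.6000 / 5 = 39.5200
UCL_R = D₄·R̄ = 2.004 × 39.5200 = 79.1981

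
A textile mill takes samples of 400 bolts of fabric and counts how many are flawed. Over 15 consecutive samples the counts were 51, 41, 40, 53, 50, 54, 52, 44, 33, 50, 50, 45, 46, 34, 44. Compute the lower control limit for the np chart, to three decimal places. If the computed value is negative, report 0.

p̄ = Σdᵢ / (k·n) = 687 / (15 × 400) = 0.11450
LCL = np̄ − 3·√(np̄(1−p̄)) = 45.8000 − 3 × 6.3684 = 26.6949

26.695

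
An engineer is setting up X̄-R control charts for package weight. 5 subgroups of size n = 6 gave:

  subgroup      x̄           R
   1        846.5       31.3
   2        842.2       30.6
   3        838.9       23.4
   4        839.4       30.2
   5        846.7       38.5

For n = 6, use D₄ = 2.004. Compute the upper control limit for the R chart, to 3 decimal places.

R̄ = (31.3 + 30.6 + 23.4 + 30.2 + 38.5) / 5 = 154.0000 / 5 = 30.8000
UCL_R = D₄·R̄ = 2.004 × 30.8000 = 61.7232

61.723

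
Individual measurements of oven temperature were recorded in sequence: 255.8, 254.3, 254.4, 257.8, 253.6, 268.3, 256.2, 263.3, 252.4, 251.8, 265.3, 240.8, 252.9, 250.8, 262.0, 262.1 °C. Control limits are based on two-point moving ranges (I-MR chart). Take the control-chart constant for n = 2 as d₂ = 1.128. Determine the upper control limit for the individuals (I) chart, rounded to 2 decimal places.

277.30

X̄ = (255.8 + 254.3 + 254.4 + 257.8 + 253.6 + 268.3 + 256.2 + 263.3 + 252.4 + 251.8 + 265.3 + 240.8 + 252.9 + 250.8 + 262.0 + 262.1) / 16 = 256.3625
Moving ranges: 1.5, 0.1, 3.4, 4.2, 14.7, 12.1, 7.1, 10.9, 0.6, 13.5, 24.5, 12.1, 2.1, 11.2, 0.1; M̄R̄ = 118.1000 / 15 = 7.8733
UCL = X̄ + 3·M̄R̄/d₂ = 256.3625 + 3 × 7.8733 / 1.128 = 277.3022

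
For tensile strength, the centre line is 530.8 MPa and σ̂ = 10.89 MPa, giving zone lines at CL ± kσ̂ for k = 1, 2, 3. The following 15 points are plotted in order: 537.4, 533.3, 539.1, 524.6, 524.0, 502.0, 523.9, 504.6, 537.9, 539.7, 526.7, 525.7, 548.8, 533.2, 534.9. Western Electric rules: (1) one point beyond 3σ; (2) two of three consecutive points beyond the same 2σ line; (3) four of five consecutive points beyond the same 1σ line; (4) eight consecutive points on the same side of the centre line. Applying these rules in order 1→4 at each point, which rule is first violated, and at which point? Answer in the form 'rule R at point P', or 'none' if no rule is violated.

rule 2 at point 8

Zone of each point (C = within 1σ̂, B = 1σ̂–2σ̂, A = 2σ̂–3σ̂, * = beyond 3σ̂; sign = side of CL): 1:+C, 2:+C, 3:+C, 4:-C, 5:-C, 6:-A, 7:-C, 8:-A, 9:+C, 10:+C, 11:-C, 12:-C, 13:+B, 14:+C, 15:+C
Rule 2 (two of three consecutive points beyond the same 2σ limit) is satisfied at point 8.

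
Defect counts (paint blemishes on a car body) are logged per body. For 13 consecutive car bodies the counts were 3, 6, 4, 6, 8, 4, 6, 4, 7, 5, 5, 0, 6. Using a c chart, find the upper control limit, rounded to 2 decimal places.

c̄ = (3 + 6 + 4 + 6 + 8 + 4 + 6 + 4 + 7 + 5 + 5 + 0 + 6) / 13 = 64 / 13 = 4.9231
UCL = c̄ + 3√c̄ = 4.9231 + 3 × √4.9231 = 4.9231 + 3 × 2.2188 = 11.5795

11.58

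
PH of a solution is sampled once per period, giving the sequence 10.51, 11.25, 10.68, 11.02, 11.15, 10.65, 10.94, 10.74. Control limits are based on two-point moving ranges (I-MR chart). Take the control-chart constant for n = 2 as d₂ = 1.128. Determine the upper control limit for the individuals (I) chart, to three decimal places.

X̄ = (10.51 + 11.25 + 10.68 + 11.02 + 11.15 + 10.65 + 10.94 + 10.74) / 8 = 10.8675
Moving ranges: 0.74, 0.57, 0.34, 0.13, 0.50, 0.29, 0.20; M̄R̄ = 2.7700 / 7 = 0.3957
UCL = X̄ + 3·M̄R̄/d₂ = 10.8675 + 3 × 0.3957 / 1.128 = 11.9199

11.920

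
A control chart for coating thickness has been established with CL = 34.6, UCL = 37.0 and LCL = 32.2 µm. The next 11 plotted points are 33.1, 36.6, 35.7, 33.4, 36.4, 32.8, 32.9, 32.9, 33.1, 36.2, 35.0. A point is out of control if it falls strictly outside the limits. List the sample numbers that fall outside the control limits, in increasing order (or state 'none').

All 11 points lie within [32.2, 37.0].

none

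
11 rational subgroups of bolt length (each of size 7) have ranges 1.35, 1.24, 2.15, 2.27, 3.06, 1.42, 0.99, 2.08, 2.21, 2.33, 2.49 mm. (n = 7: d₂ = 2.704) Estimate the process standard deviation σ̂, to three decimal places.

R̄ = (1.35 + 1.24 + 2.15 + 2.27 + 3.06 + 1.42 + 0.99 + 2.08 + 2.21 + 2.33 + 2.49) / 11 = 1.9627
σ̂ = R̄ / d₂ = 1.9627 / 2.704 = 0.7259

0.726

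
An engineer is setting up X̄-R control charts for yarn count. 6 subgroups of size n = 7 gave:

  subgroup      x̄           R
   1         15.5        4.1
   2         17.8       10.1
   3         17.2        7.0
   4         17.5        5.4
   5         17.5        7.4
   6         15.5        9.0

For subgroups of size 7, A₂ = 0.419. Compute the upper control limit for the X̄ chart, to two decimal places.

X̄̄ = (15.5 + 17.8 + 17.2 + 17.5 + 17.5 + 15.5) / 6 = 101.0000 / 6 = 16.8333
R̄ = (4.1 + 10.1 + 7.0 + 5.4 + 7.4 + 9.0) / 6 = 43.0000 / 6 = 7.1667
UCL = X̄̄ + A₂·R̄ = 16.8333 + 0.419 × 7.1667 = 19.8362

19.84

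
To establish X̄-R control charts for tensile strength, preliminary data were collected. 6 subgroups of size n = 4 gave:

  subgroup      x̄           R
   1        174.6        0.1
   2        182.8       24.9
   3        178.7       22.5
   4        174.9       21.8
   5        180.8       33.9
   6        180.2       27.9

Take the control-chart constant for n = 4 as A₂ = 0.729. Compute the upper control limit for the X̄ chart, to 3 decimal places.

194.595

X̄̄ = (174.6 + 182.8 + 178.7 + 174.9 + 180.8 + 180.2) / 6 = 1072.0000 / 6 = 178.6667
R̄ = (0.1 + 24.9 + 22.5 + 21.8 + 33.9 + 27.9) / 6 = 131.1000 / 6 = 21.8500
UCL = X̄̄ + A₂·R̄ = 178.6667 + 0.729 × 21.8500 = 194.5953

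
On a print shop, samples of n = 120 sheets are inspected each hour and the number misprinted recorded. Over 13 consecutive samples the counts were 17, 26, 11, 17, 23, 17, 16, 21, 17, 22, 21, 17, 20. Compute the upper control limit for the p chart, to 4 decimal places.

p̄ = Σdᵢ / (k·n) = 245 / (13 × 120) = 0.15705
UCL = p̄ + 3·√(p̄(1−p̄)/n) = 0.15705 + 3 × √(0.15705×0.84295/120) = 0.15705 + 3 × 0.03321 = 0.25670

0.2567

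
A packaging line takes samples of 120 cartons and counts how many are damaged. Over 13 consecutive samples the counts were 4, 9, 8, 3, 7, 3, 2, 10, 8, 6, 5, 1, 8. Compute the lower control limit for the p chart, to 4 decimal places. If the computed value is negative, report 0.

p̄ = Σdᵢ / (k·n) = 74 / (13 × 120) = 0.04744
LCL = p̄ − 3·√(p̄(1−p̄)/n) = 0.04744 − 3 × 0.01940 = -0.01078 → 0 (negative, so LCL = 0)

0.0000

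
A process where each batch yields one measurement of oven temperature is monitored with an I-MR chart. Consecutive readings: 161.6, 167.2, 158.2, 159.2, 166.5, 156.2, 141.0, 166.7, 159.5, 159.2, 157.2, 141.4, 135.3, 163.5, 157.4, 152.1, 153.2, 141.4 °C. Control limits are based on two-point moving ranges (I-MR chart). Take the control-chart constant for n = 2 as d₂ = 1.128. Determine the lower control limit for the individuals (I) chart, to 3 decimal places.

X̄ = (161.6 + 167.2 + 158.2 + 159.2 + 166.5 + 156.2 + 141.0 + 166.7 + 159.5 + 159.2 + 157.2 + 141.4 + 135.3 + 163.5 + 157.4 + 152.1 + 153.2 + 141.4) / 18 = 155.3778
Moving ranges: 5.6, 9.0, 1.0, 7.3, 10.3, 15.2, 25.7, 7.2, 0.3, 2.0, 15.8, 6.1, 28.2, 6.1, 5.3, 1.1, 11.8; M̄R̄ = 158.0000 / 17 = 9.2941
LCL = X̄ − 3·M̄R̄/d₂ = 155.3778 − 3 × 9.2941 / 1.128 = 130.6594

130.659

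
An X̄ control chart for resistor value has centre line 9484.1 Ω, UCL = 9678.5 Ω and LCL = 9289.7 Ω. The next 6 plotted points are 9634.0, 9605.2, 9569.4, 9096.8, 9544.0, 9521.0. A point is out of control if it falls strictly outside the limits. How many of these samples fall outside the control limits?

1

Compare each point to [9289.7, 9678.5]: sample 4 = 9096.8 < LCL.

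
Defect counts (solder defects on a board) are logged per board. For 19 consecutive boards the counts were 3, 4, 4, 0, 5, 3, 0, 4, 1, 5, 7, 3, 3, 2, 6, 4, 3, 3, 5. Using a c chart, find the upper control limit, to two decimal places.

c̄ = (3 + 4 + 4 + 0 + 5 + 3 + 0 + 4 + 1 + 5 + 7 + 3 + 3 + 2 + 6 + 4 + 3 + 3 + 5) / 19 = 65 / 19 = 3.4211
UCL = c̄ + 3√c̄ = 3.4211 + 3 × √3.4211 = 3.4211 + 3 × 1.8496 = 8.9699

8.97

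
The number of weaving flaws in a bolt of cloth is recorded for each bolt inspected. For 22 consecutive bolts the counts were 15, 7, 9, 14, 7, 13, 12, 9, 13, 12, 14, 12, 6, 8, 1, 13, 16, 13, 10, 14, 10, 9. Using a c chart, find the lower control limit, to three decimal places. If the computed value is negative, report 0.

c̄ = (15 + 7 + 9 + 14 + 7 + 13 + 12 + 9 + 13 + 12 + 14 + 12 + 6 + 8 + 1 + 13 + 16 + 13 + 10 + 14 + 10 + 9) / 22 = 237 / 22 = 10.7727
LCL = c̄ − 3√c̄ = 10.7727 − 3 × 3.2822 = 0.9262

0.926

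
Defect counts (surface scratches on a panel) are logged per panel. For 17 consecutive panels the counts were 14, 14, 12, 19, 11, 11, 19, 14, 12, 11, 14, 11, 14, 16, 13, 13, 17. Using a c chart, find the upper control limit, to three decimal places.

c̄ = (14 + 14 + 12 + 19 + 11 + 11 + 19 + 14 + 12 + 11 + 14 + 11 + 14 + 16 + 13 + 13 + 17) / 17 = 235 / 17 = 13.8235
UCL = c̄ + 3√c̄ = 13.8235 + 3 × √13.8235 = 13.8235 + 3 × 3.7180 = 24.9775

24.978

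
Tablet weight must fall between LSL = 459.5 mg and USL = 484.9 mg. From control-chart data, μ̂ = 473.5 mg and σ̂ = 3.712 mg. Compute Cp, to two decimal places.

1.14

Cp = (USL − LSL) / (6σ̂) = (484.9 − 459.5) / (6 × 3.712) = 25.4000 / 22.2720 = 1.1404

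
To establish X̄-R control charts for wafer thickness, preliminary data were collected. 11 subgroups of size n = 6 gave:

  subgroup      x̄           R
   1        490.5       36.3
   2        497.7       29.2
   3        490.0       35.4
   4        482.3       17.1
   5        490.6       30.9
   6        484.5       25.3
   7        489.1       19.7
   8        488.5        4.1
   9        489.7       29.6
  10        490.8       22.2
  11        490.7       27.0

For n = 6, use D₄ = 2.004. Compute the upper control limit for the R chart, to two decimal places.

R̄ = (36.3 + 29.2 + 35.4 + 17.1 + 30.9 + 25.3 + 19.7 + 4.1 + 29.6 + 22.2 + 27.0) / 11 = 276.8000 / 11 = 25.1636
UCL_R = D₄·R̄ = 2.004 × 25.1636 = 50.4279

50.43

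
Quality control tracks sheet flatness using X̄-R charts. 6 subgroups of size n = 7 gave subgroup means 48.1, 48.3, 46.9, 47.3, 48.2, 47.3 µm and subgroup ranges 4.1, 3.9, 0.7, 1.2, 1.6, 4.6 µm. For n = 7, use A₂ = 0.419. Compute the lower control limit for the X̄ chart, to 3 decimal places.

X̄̄ = (48.1 + 48.3 + 46.9 + 47.3 + 48.2 + 47.3) / 6 = 286.1000 / 6 = 47.6833
R̄ = (4.1 + 3.9 + 0.7 + 1.2 + 1.6 + 4.6) / 6 = 16.1000 / 6 = 2.6833
LCL = X̄̄ − A₂·R̄ = 47.6833 − 0.419 × 2.6833 = 46.5590

46.559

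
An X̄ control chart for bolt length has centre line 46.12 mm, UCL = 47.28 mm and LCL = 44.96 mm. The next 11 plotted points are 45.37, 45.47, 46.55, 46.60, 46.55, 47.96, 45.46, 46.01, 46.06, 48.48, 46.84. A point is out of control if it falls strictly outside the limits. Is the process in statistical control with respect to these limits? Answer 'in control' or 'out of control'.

out of control

Compare each point to [44.96, 47.28]: sample 6 = 47.96 > UCL; sample 10 = 48.48 > UCL.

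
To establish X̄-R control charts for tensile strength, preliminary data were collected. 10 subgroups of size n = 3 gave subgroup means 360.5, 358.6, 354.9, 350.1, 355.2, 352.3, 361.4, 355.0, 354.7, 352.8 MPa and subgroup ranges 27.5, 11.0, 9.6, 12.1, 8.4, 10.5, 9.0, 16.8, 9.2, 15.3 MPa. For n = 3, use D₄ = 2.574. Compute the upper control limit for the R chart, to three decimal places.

33.308

R̄ = (27.5 + 11.0 + 9.6 + 12.1 + 8.4 + 10.5 + 9.0 + 16.8 + 9.2 + 15.3) / 10 = 129.4000 / 10 = 12.9400
UCL_R = D₄·R̄ = 2.574 × 12.9400 = 33.3076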